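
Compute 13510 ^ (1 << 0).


13510 ^ (1 << 0) = 13510 ^ 1 = 13511

13511


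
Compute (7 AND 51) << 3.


Step 1: 7 & 51 = 3
Step 2: 3 << 3 = 24

24


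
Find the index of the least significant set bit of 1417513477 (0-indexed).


0b1010100011111011000101000000101. Lowest set bit at position 0

0


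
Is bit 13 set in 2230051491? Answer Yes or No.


0b10000100111010111110001010100011, bit 13 = 1. Yes

Yes


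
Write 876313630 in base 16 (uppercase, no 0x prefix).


876313630 = 343B7C1E hex

343B7C1E


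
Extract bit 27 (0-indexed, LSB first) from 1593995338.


0b1011111000000100111000001001010, position 27 = 1

1


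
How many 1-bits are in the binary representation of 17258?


0b100001101101010 has 7 set bits

7


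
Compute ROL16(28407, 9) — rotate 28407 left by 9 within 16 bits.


Rotate 0b110111011110111 left by 9 (16-bit) = 0b1110111011011101 = 61149

61149


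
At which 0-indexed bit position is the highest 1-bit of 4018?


0b111110110010. Highest set bit at position 11

11


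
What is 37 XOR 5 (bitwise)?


0b100101 ^ 0b101 = 0b100000 = 32

32


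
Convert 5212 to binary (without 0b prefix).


5212 = 1010001011100 in binary

1010001011100


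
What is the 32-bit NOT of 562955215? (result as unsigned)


~0b100001100011100000001111001111 = 0b11011110011100011111110000110000 = 3732012080 (32-bit unsigned)

3732012080


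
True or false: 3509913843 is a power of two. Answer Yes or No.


0b11010001001101010000100011110011. Multiple bits set => No

No


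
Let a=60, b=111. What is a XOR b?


60 ^ 111 = 83

83


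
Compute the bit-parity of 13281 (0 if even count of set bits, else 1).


0b11001111100001 has 8 ones => parity 0

0


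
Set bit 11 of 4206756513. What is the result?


4206756513 | (1 << 11) = 4206756513 | 2048 = 4206758561

4206758561


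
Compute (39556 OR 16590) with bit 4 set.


Step 1: 39556 | 16590 = 56014
Step 2: 56014 | (1 << 4) = 56014 | 16 = 56030

56030


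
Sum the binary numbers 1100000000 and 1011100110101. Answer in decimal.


1100000000 + 1011100110101 = 1101000110101 = 6709

6709


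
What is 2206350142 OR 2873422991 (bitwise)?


0b10000011100000100011101100111110 | 0b10101011010001001111010010001111 = 0b10101011110001101111111110111111 = 2881945535

2881945535


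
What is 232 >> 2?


0b11101000 >> 2 = 0b111010 = 58

58


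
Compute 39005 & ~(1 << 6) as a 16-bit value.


39005 & ~(1 << 6) = 38941

38941


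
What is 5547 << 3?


0b1010110101011 << 3 = 0b1010110101011000 = 44376

44376


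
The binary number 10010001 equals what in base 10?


10010001 in decimal = 145

145


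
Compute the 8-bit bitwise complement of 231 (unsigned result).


~0b11100111 = 0b11000 = 24 (8-bit unsigned)

24


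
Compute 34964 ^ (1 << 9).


34964 ^ (1 << 9) = 34964 ^ 512 = 35476

35476


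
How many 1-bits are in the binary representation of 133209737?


0b111111100001001111010001001 has 15 set bits

15


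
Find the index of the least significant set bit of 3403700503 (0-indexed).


0b11001010111000000101100100010111. Lowest set bit at position 0

0


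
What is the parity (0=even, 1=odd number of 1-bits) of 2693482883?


0b10100000100010110100100110000011 has 12 ones => parity 0

0


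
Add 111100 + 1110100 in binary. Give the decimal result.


111100 + 1110100 = 10110000 = 176

176


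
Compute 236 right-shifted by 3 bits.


0b11101100 >> 3 = 0b11101 = 29

29


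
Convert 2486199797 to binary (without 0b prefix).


2486199797 = 10010100001100000110010111110101 in binary

10010100001100000110010111110101


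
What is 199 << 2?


0b11000111 << 2 = 0b1100011100 = 796

796


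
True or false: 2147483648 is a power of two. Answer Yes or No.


0b10000000000000000000000000000000. Only one bit set => Yes

Yes


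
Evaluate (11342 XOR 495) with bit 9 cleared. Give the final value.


Step 1: 11342 ^ 495 = 11681
Step 2: 11681 & ~(1 << 9) = 11681

11681


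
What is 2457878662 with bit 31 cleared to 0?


2457878662 & ~(1 << 31) = 310395014

310395014


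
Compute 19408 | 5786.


0b100101111010000 | 0b1011010011010 = 0b101111111011010 = 24538

24538


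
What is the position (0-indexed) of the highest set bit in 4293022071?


0b11111111111000100101000101110111. Highest set bit at position 31

31


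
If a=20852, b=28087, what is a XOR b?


20852 ^ 28087 = 15555

15555


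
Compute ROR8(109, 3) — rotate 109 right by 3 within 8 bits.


Rotate 0b1101101 right by 3 (8-bit) = 0b10101101 = 173

173


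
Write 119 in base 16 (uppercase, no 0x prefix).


119 = 77 hex

77


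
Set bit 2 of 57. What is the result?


57 | (1 << 2) = 57 | 4 = 61

61


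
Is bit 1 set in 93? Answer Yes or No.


0b1011101, bit 1 = 0. No

No


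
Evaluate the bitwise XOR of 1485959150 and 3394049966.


0b1011000100100011110111111101110 ^ 0b11001010010011010001011110101110 = 0b10010010110111001111100001000000 = 2463955008

2463955008


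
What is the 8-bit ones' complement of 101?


101 ^ 255 = 154

154


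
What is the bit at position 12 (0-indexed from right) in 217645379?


0b1100111110010000000101000011, position 12 = 0

0


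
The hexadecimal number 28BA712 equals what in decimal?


28BA712 hex = 42706706 decimal

42706706


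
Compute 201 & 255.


0b11001001 & 0b11111111 = 0b11001001 = 201

201


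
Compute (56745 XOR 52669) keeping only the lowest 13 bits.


Step 1: 56745 ^ 52669 = 4116
Step 2: 4116 & 8191 = 4116

4116


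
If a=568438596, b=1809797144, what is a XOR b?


568438596 ^ 1809797144 = 1245642588

1245642588


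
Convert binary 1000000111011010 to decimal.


1000000111011010 in decimal = 33242

33242


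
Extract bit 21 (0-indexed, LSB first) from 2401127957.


0b10001111000111100100111000010101, position 21 = 0

0


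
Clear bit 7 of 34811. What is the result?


34811 & ~(1 << 7) = 34683

34683


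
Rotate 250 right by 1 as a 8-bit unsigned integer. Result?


Rotate 0b11111010 right by 1 (8-bit) = 0b1111101 = 125

125


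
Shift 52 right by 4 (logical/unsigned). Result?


0b110100 >> 4 = 0b11 = 3

3


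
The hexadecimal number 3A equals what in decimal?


3A hex = 58 decimal

58


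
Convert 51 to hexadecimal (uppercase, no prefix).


51 = 33 hex

33


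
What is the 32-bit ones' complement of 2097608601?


2097608601 ^ 4294967295 = 2197358694

2197358694


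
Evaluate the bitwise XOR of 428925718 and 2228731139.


0b11001100100001110001100010110 ^ 0b10000100110101111011110100000011 = 0b10011101010001110101111000010101 = 2638700053

2638700053


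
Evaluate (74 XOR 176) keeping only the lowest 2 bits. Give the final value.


Step 1: 74 ^ 176 = 250
Step 2: 250 & 3 = 2

2


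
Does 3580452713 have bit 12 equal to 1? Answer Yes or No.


0b11010101011010010101111101101001, bit 12 = 1. Yes

Yes


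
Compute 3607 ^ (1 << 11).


3607 ^ (1 << 11) = 3607 ^ 2048 = 1559

1559


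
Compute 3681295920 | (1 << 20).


3681295920 | (1 << 20) = 3681295920 | 1048576 = 3682344496

3682344496


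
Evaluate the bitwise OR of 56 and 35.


0b111000 | 0b100011 = 0b111011 = 59

59


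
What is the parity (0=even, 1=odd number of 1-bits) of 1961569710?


0b1110100111010110010110110101110 has 19 ones => parity 1

1


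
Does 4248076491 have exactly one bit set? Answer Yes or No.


0b11111101001101001000000011001011. Multiple bits set => No

No


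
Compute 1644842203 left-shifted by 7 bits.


0b1100010000010100100110011011011 << 7 = 0b11000100000101001001100110110110000000 = 210539801984

210539801984


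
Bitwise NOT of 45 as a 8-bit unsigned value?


~0b101101 = 0b11010010 = 210 (8-bit unsigned)

210


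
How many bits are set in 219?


0b11011011 has 6 set bits

6


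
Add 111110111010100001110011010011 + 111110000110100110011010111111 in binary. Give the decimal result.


111110111010100001110011010011 + 111110000110100110011010111111 = 1111101000001001000001110010010 = 2097447826

2097447826


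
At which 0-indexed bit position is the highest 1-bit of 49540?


0b1100000110000100. Highest set bit at position 15

15


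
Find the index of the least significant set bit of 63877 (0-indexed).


0b1111100110000101. Lowest set bit at position 0

0


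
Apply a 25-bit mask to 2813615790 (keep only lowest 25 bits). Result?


2813615790 & 33554431 = 28597934

28597934


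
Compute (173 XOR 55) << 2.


Step 1: 173 ^ 55 = 154
Step 2: 154 << 2 = 616

616


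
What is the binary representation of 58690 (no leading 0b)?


58690 = 1110010101000010 in binary

1110010101000010


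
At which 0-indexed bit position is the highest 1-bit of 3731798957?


0b11011110011011101011101110101101. Highest set bit at position 31

31


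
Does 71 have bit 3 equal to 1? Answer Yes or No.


0b1000111, bit 3 = 0. No

No


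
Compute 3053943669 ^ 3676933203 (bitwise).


0b10110110000001110111101101110101 ^ 0b11011011001010011000110001010011 = 0b1101101001011101111011100100110 = 1831794470

1831794470


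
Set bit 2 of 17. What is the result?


17 | (1 << 2) = 17 | 4 = 21

21


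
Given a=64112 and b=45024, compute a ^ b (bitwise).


64112 ^ 45024 = 21904

21904


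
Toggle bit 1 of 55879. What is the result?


55879 ^ (1 << 1) = 55879 ^ 2 = 55877

55877


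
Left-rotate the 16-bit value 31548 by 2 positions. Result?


Rotate 0b111101100111100 left by 2 (16-bit) = 0b1110110011110001 = 60657

60657


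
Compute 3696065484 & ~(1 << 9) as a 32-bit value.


3696065484 & ~(1 << 9) = 3696064972

3696064972


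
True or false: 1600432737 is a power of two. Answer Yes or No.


0b1011111011001001010101001100001. Multiple bits set => No

No


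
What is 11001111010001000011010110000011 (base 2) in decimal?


11001111010001000011010110000011 in decimal = 3477353859

3477353859


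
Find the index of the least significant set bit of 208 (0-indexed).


0b11010000. Lowest set bit at position 4

4


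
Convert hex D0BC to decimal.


D0BC hex = 53436 decimal

53436


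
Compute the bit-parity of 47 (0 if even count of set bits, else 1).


0b101111 has 5 ones => parity 1

1


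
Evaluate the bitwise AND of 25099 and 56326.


0b110001000001011 & 0b1101110000000110 = 0b100000000000010 = 16386

16386


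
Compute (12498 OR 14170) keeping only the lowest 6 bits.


Step 1: 12498 | 14170 = 14298
Step 2: 14298 & 63 = 26

26


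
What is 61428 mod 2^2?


61428 & 3 = 0

0


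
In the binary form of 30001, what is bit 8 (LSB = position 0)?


0b111010100110001, position 8 = 1

1


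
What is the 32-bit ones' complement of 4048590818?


4048590818 ^ 4294967295 = 246376477

246376477


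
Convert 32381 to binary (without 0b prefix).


32381 = 111111001111101 in binary

111111001111101


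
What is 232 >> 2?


0b11101000 >> 2 = 0b111010 = 58

58


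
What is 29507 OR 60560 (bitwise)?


0b111001101000011 | 0b1110110010010000 = 0b1111111111010011 = 65491

65491


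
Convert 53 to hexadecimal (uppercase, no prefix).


53 = 35 hex

35


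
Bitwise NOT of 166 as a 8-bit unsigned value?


~0b10100110 = 0b1011001 = 89 (8-bit unsigned)

89


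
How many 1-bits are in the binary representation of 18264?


0b100011101011000 has 7 set bits

7


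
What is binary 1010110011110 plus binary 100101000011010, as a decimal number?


1010110011110 + 100101000011010 = 101111110111000 = 24504

24504


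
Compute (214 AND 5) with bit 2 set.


Step 1: 214 & 5 = 4
Step 2: 4 | (1 << 2) = 4 | 4 = 4

4


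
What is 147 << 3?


0b10010011 << 3 = 0b10010011000 = 1176

1176


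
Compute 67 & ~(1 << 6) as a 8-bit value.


67 & ~(1 << 6) = 3

3


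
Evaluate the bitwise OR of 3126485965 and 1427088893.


0b10111010010110100110001111001101 | 0b1010101000011111010010111111101 = 0b11111111010111111110011111111101 = 4284475389

4284475389


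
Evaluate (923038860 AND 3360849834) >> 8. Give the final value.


Step 1: 923038860 & 3360849834 = 29832
Step 2: 29832 >> 8 = 116

116


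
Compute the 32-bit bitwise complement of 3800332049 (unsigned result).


~0b11100010100001000111011100010001 = 0b11101011110111000100011101110 = 494635246 (32-bit unsigned)

494635246


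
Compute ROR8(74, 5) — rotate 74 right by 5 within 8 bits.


Rotate 0b1001010 right by 5 (8-bit) = 0b1010010 = 82

82


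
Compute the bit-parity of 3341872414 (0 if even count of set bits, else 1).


0b11000111001100001110110100011110 has 17 ones => parity 1

1


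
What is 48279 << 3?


0b1011110010010111 << 3 = 0b1011110010010111000 = 386232

386232


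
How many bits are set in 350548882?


0b10100111001001111001110010010 has 15 set bits

15


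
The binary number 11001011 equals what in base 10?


11001011 in decimal = 203

203


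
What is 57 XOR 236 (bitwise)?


0b111001 ^ 0b11101100 = 0b11010101 = 213

213


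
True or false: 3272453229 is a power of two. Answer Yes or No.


0b11000011000011011010110001101101. Multiple bits set => No

No


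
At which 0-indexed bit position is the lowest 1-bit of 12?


0b1100. Lowest set bit at position 2

2


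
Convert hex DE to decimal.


DE hex = 222 decimal

222


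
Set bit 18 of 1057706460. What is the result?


1057706460 | (1 << 18) = 1057706460 | 262144 = 1057968604

1057968604


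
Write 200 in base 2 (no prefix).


200 = 11001000 in binary

11001000


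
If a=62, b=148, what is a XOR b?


62 ^ 148 = 170

170


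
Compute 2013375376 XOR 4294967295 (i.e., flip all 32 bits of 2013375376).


2013375376 ^ 4294967295 = 2281591919

2281591919


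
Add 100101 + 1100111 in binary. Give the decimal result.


100101 + 1100111 = 10001100 = 140

140


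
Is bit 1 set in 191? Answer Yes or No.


0b10111111, bit 1 = 1. Yes

Yes


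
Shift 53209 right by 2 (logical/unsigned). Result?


0b1100111111011001 >> 2 = 0b11001111110110 = 13302

13302


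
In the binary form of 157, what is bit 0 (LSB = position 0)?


0b10011101, position 0 = 1

1


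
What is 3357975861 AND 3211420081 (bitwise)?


0b11001000001001101010010100110101 & 0b10111111011010100110000110110001 = 0b10001000001000100010000100110001 = 2283938097

2283938097


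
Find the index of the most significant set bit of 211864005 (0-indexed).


0b1100101000001100100111000101. Highest set bit at position 27

27


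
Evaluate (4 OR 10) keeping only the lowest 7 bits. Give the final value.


Step 1: 4 | 10 = 14
Step 2: 14 & 127 = 14

14


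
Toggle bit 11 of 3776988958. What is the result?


3776988958 ^ (1 << 11) = 3776988958 ^ 2048 = 3776991006

3776991006


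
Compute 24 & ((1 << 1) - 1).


24 & 1 = 0

0


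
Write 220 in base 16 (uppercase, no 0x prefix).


220 = DC hex

DC


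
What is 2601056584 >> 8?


0b10011011000010001111100101001000 >> 8 = 0b100110110000100011111001 = 10160377

10160377


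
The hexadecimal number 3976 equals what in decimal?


3976 hex = 14710 decimal

14710


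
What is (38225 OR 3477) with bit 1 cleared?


Step 1: 38225 | 3477 = 40405
Step 2: 40405 & ~(1 << 1) = 40405

40405


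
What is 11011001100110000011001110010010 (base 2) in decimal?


11011001100110000011001110010010 in decimal = 3650630546

3650630546


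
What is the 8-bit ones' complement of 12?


12 ^ 255 = 243

243


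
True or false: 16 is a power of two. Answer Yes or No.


0b10000. Only one bit set => Yes

Yes


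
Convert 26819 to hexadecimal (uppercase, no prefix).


26819 = 68C3 hex

68C3


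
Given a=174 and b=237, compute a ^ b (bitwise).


174 ^ 237 = 67

67


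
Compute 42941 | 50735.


0b1010011110111101 | 0b1100011000101111 = 0b1110011110111111 = 59327

59327


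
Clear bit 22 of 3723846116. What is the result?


3723846116 & ~(1 << 22) = 3719651812

3719651812


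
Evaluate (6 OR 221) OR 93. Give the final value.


Step 1: 6 | 221 = 223
Step 2: 223 | 93 = 223

223


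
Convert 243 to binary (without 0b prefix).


243 = 11110011 in binary

11110011


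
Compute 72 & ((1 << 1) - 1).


72 & 1 = 0

0


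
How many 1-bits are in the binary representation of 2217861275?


0b10000100001100011110000010011011 has 13 set bits

13


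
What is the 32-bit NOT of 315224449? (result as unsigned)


~0b10010110010011111000110000001 = 0b11101101001101100000111001111110 = 3979742846 (32-bit unsigned)

3979742846


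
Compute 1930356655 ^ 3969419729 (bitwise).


0b1110011000011101110011110101111 ^ 0b11101100100110001000100111010001 = 0b10011111100101100110111001111110 = 2677436030

2677436030


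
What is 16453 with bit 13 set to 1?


16453 | (1 << 13) = 16453 | 8192 = 24645

24645


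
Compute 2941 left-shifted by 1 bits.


0b101101111101 << 1 = 0b1011011111010 = 5882

5882


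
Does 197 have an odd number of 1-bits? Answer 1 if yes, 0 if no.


0b11000101 has 4 ones => parity 0

0


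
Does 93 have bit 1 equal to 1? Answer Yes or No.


0b1011101, bit 1 = 0. No

No


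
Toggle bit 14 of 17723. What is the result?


17723 ^ (1 << 14) = 17723 ^ 16384 = 1339

1339


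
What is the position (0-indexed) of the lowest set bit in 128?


0b10000000. Lowest set bit at position 7

7


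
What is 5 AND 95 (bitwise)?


0b101 & 0b1011111 = 0b101 = 5

5


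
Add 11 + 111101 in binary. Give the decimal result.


11 + 111101 = 1000000 = 64

64


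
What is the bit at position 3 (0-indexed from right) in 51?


0b110011, position 3 = 0

0


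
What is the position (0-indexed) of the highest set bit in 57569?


0b1110000011100001. Highest set bit at position 15

15


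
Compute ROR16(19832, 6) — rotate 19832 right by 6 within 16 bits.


Rotate 0b100110101111000 right by 6 (16-bit) = 0b1110000100110101 = 57653

57653


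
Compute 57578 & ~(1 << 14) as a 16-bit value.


57578 & ~(1 << 14) = 41194

41194


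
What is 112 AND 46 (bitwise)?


0b1110000 & 0b101110 = 0b100000 = 32

32


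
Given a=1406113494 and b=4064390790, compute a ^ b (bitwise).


1406113494 ^ 4064390790 = 2710452304

2710452304


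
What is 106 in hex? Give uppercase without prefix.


106 = 6A hex

6A


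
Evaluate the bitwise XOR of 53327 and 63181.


0b1101000001001111 ^ 0b1111011011001101 = 0b10011010000010 = 9858

9858


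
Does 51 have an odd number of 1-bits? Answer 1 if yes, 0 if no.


0b110011 has 4 ones => parity 0

0


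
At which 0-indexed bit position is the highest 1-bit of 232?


0b11101000. Highest set bit at position 7

7


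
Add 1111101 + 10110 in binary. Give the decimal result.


1111101 + 10110 = 10010011 = 147

147


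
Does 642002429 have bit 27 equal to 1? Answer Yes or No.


0b100110010001000010110111111101, bit 27 = 0. No

No


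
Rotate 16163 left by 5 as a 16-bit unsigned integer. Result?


Rotate 0b11111100100011 left by 5 (16-bit) = 0b1110010001100111 = 58471

58471


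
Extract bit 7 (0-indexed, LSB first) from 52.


0b110100, position 7 = 0

0


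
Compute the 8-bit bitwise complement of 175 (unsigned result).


~0b10101111 = 0b1010000 = 80 (8-bit unsigned)

80


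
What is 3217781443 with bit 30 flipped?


3217781443 ^ (1 << 30) = 3217781443 ^ 1073741824 = 4291523267

4291523267


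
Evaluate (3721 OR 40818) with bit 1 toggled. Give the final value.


Step 1: 3721 | 40818 = 40955
Step 2: 40955 ^ (1 << 1) = 40955 ^ 2 = 40953

40953


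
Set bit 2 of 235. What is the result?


235 | (1 << 2) = 235 | 4 = 239

239


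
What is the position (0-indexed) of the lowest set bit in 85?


0b1010101. Lowest set bit at position 0

0


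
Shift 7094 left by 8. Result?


0b1101110110110 << 8 = 0b110111011011000000000 = 1816064

1816064


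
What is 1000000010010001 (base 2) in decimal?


1000000010010001 in decimal = 32913

32913


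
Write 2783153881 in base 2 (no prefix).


2783153881 = 10100101111000111000111011011001 in binary

10100101111000111000111011011001


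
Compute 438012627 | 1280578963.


0b11010000110111000101011010011 | 0b1001100010101000001010110010011 = 0b1011110010111111001111111010011 = 1583325139

1583325139


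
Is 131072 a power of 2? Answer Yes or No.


0b100000000000000000. Only one bit set => Yes

Yes


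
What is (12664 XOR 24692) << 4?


Step 1: 12664 ^ 24692 = 20748
Step 2: 20748 << 4 = 331968

331968


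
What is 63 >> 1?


0b111111 >> 1 = 0b11111 = 31

31


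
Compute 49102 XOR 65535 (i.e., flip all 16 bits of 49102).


49102 ^ 65535 = 16433

16433


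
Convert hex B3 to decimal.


B3 hex = 179 decimal

179


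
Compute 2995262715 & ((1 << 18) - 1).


2995262715 & 262143 = 5371

5371


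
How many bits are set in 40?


0b101000 has 2 set bits

2


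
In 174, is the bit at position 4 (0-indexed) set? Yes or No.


0b10101110, bit 4 = 0. No

No


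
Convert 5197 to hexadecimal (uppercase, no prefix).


5197 = 144D hex

144D


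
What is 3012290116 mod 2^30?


3012290116 & 1073741823 = 864806468

864806468


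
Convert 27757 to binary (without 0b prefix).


27757 = 110110001101101 in binary

110110001101101


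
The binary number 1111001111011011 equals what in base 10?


1111001111011011 in decimal = 62427

62427


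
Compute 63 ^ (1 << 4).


63 ^ (1 << 4) = 63 ^ 16 = 47

47


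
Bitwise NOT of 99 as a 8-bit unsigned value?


~0b1100011 = 0b10011100 = 156 (8-bit unsigned)

156


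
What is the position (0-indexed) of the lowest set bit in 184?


0b10111000. Lowest set bit at position 3

3


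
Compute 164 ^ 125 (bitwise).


0b10100100 ^ 0b1111101 = 0b11011001 = 217

217


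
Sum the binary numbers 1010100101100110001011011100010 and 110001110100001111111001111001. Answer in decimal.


1010100101100110001011011100010 + 110001110100001111111001111001 = 10000110100001000001010101011011 = 2256803163

2256803163


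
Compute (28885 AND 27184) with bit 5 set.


Step 1: 28885 & 27184 = 24592
Step 2: 24592 | (1 << 5) = 24592 | 32 = 24624

24624


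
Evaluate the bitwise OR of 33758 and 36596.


0b1000001111011110 | 0b1000111011110100 = 0b1000111111111110 = 36862

36862


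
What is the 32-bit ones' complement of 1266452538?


1266452538 ^ 4294967295 = 3028514757

3028514757


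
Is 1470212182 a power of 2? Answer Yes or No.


0b1010111101000011010100001010110. Multiple bits set => No

No


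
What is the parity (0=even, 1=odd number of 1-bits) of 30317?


0b111011001101101 has 10 ones => parity 0

0


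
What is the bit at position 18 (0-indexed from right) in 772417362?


0b101110000010100010011101010010, position 18 = 0

0


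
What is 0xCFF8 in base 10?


CFF8 hex = 53240 decimal

53240


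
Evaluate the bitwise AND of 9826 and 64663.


0b10011001100010 & 0b1111110010010111 = 0b10010000000010 = 9218

9218


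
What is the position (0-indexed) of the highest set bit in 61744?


0b1111000100110000. Highest set bit at position 15

15


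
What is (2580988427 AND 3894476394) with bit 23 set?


Step 1: 2580988427 & 3894476394 = 2281751050
Step 2: 2281751050 | (1 << 23) = 2281751050 | 8388608 = 2290139658

2290139658


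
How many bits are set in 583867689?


0b100010110011010001110100101001 has 14 set bits

14


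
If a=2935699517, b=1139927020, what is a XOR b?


2935699517 ^ 1139927020 = 3976912849

3976912849


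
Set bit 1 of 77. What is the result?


77 | (1 << 1) = 77 | 2 = 79

79


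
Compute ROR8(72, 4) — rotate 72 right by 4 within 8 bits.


Rotate 0b1001000 right by 4 (8-bit) = 0b10000100 = 132

132


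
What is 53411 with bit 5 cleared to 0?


53411 & ~(1 << 5) = 53379

53379


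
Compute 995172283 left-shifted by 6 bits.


0b111011010100010001111110111011 << 6 = 0b111011010100010001111110111011000000 = 63691026112

63691026112


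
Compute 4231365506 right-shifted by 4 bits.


0b11111100001101011000001110000010 >> 4 = 0b1111110000110101100000111000 = 264460344

264460344


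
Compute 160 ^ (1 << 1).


160 ^ (1 << 1) = 160 ^ 2 = 162

162


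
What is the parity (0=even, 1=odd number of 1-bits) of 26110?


0b110010111111110 has 11 ones => parity 1

1


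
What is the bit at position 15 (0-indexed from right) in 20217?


0b100111011111001, position 15 = 0

0


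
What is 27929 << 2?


0b110110100011001 << 2 = 0b11011010001100100 = 111716

111716


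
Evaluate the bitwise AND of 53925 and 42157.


0b1101001010100101 & 0b1010010010101101 = 0b1000000010100101 = 32933

32933


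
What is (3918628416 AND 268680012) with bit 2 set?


Step 1: 3918628416 & 268680012 = 98880
Step 2: 98880 | (1 << 2) = 98880 | 4 = 98884

98884


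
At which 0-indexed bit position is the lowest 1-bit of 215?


0b11010111. Lowest set bit at position 0

0


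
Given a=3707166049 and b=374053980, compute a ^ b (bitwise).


3707166049 ^ 374053980 = 3401400637

3401400637


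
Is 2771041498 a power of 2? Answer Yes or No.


0b10100101001010101011110011011010. Multiple bits set => No

No


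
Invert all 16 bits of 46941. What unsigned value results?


46941 ^ 65535 = 18594

18594


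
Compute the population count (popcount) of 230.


0b11100110 has 5 set bits

5


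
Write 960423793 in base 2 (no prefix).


960423793 = 111001001111101110011101110001 in binary

111001001111101110011101110001


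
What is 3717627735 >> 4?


0b11011101100101100111111101010111 >> 4 = 0b1101110110010110011111110101 = 232351733

232351733


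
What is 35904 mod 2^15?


35904 & 32767 = 3136

3136


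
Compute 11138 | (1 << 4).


11138 | (1 << 4) = 11138 | 16 = 11154

11154


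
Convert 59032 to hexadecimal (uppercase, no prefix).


59032 = E698 hex

E698


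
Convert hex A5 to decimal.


A5 hex = 165 decimal

165


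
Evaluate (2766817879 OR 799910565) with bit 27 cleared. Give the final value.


Step 1: 2766817879 | 799910565 = 2951736055
Step 2: 2951736055 & ~(1 << 27) = 2817518327

2817518327


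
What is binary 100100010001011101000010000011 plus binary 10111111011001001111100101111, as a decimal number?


100100010001011101000010000011 + 10111111011001001111100101111 = 111100001100100110111110110010 = 1009938354

1009938354


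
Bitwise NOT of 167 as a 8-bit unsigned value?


~0b10100111 = 0b1011000 = 88 (8-bit unsigned)

88


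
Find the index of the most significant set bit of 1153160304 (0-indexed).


0b1000100101110111101010001110000. Highest set bit at position 30

30


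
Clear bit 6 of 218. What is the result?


218 & ~(1 << 6) = 154

154


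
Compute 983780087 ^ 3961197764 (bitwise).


0b111010101000110100101011110111 ^ 0b11101100000110110001010011000100 = 0b11010110101110000101111000110011 = 3602406963

3602406963


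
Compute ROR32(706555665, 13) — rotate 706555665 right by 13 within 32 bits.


Rotate 0b101010000111010010111100010001 right by 13 (32-bit) = 0b1111000100010010101000011101001 = 2022265065

2022265065


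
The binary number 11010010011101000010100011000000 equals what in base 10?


11010010011101000010100011000000 in decimal = 3530827968

3530827968


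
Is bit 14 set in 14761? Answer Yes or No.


0b11100110101001, bit 14 = 0. No

No


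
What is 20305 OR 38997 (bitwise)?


0b100111101010001 | 0b1001100001010101 = 0b1101111101010101 = 57173

57173


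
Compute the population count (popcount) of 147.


0b10010011 has 4 set bits

4


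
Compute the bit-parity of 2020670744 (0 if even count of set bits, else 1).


0b1111000011100001111110100011000 has 16 ones => parity 0

0


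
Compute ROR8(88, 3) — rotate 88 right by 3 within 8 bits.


Rotate 0b1011000 right by 3 (8-bit) = 0b1011 = 11

11


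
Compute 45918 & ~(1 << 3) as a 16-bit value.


45918 & ~(1 << 3) = 45910

45910


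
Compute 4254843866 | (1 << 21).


4254843866 | (1 << 21) = 4254843866 | 2097152 = 4256941018

4256941018


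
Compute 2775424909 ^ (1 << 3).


2775424909 ^ (1 << 3) = 2775424909 ^ 8 = 2775424901

2775424901


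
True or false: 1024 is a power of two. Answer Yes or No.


0b10000000000. Only one bit set => Yes

Yes


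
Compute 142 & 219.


0b10001110 & 0b11011011 = 0b10001010 = 138

138


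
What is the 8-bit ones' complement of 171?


171 ^ 255 = 84

84


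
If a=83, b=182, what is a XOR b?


83 ^ 182 = 229

229


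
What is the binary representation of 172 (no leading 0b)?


172 = 10101100 in binary

10101100


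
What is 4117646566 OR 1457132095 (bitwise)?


0b11110101011011100100110011100110 | 0b1010110110110100001001000111111 = 0b11110111111111100101111011111111 = 4160642815

4160642815


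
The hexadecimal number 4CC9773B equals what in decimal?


4CC9773B hex = 1288271675 decimal

1288271675


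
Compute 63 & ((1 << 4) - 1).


63 & 15 = 15

15


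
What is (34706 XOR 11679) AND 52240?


Step 1: 34706 ^ 11679 = 43533
Step 2: 43533 & 52240 = 34816

34816


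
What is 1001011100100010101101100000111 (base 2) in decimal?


1001011100100010101101100000111 in decimal = 1267817223

1267817223


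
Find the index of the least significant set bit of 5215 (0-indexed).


0b1010001011111. Lowest set bit at position 0

0


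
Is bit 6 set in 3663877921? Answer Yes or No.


0b11011010011000100101011100100001, bit 6 = 0. No

No


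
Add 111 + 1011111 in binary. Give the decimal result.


111 + 1011111 = 1100110 = 102

102


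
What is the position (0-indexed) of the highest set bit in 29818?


0b111010001111010. Highest set bit at position 14

14


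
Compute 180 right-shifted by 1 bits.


0b10110100 >> 1 = 0b1011010 = 90

90


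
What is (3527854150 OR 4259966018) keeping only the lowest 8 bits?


Step 1: 3527854150 | 4259966018 = 4293913670
Step 2: 4293913670 & 255 = 70

70


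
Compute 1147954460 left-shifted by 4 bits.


0b1000100011011000110010100011100 << 4 = 0b10001000110110001100101000111000000 = 18367271360

18367271360


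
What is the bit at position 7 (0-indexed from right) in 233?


0b11101001, position 7 = 1

1


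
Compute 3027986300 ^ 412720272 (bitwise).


0b10110100011110110110011101111100 ^ 0b11000100110011001110010010000 = 0b10101100111000101111101111101100 = 2900556780

2900556780


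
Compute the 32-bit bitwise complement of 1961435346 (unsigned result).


~0b1110100111010010010000011010010 = 0b10001011000101101101111100101101 = 2333531949 (32-bit unsigned)

2333531949


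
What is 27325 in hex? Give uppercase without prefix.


27325 = 6ABD hex

6ABD


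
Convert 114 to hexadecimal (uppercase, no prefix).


114 = 72 hex

72


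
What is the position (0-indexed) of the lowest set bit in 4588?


0b1000111101100. Lowest set bit at position 2

2


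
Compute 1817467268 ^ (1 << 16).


1817467268 ^ (1 << 16) = 1817467268 ^ 65536 = 1817532804

1817532804


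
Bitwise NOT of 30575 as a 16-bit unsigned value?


~0b111011101101111 = 0b1000100010010000 = 34960 (16-bit unsigned)

34960


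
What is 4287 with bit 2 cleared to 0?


4287 & ~(1 << 2) = 4283

4283


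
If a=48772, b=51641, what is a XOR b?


48772 ^ 51641 = 30525

30525


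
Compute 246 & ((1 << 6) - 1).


246 & 63 = 54

54


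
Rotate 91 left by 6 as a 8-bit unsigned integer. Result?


Rotate 0b1011011 left by 6 (8-bit) = 0b11010110 = 214

214


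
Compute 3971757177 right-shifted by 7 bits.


0b11101100101111000011010001111001 >> 7 = 0b1110110010111100001101000 = 31029352

31029352


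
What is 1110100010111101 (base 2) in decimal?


1110100010111101 in decimal = 59581

59581


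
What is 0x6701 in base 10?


6701 hex = 26369 decimal

26369


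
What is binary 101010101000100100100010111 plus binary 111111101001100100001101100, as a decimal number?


101010101000100100100010111 + 111111101001100100001101100 = 1101010010010001000110000011 = 222892419

222892419


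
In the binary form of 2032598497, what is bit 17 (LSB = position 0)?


0b1111001001001101111110111100001, position 17 = 1

1


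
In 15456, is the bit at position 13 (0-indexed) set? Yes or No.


0b11110001100000, bit 13 = 1. Yes

Yes


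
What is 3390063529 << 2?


0b11001010000100000100001110101001 << 2 = 0b1100101000010000010000111010100100 = 13560254116

13560254116


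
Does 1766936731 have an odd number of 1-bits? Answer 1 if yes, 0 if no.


0b1101001010100010101000010011011 has 14 ones => parity 0

0


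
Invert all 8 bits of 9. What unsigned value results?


9 ^ 255 = 246

246


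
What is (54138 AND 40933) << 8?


Step 1: 54138 & 40933 = 37728
Step 2: 37728 << 8 = 9658368

9658368


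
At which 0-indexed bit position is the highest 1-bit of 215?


0b11010111. Highest set bit at position 7

7


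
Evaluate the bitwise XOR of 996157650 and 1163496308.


0b111011011000000010100011010010 ^ 0b1000101010110011000101101110100 = 0b1111110001110011010001110100110 = 2117706662

2117706662


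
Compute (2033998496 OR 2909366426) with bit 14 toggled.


Step 1: 2033998496 | 2909366426 = 4252859066
Step 2: 4252859066 ^ (1 << 14) = 4252859066 ^ 16384 = 4252842682

4252842682


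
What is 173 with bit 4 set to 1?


173 | (1 << 4) = 173 | 16 = 189

189


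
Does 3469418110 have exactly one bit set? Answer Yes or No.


0b11001110110010110001111001111110. Multiple bits set => No

No


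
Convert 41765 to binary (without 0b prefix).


41765 = 1010001100100101 in binary

1010001100100101


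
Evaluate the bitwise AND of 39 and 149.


0b100111 & 0b10010101 = 0b101 = 5

5


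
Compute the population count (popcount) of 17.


0b10001 has 2 set bits

2


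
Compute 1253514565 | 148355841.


0b1001010101101110001110101000101 | 0b1000110101111011101100000001 = 0b1001010111101111011111101000101 = 1257750341

1257750341


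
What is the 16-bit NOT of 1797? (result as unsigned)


~0b11100000101 = 0b1111100011111010 = 63738 (16-bit unsigned)

63738


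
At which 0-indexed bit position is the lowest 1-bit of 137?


0b10001001. Lowest set bit at position 0

0


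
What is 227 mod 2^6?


227 & 63 = 35

35


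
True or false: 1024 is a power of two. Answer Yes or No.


0b10000000000. Only one bit set => Yes

Yes


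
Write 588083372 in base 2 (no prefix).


588083372 = 100011000011010111000010101100 in binary

100011000011010111000010101100


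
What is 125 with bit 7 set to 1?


125 | (1 << 7) = 125 | 128 = 253

253


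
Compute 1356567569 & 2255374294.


0b1010000110110111001010000010001 & 0b10000110011011100100011111010110 = 0b10010100000010000010000 = 4850704

4850704


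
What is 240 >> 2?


0b11110000 >> 2 = 0b111100 = 60

60


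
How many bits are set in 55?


0b110111 has 5 set bits

5


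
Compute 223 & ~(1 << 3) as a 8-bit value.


223 & ~(1 << 3) = 215

215


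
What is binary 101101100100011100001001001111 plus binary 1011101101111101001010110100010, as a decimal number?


101101100100011100001001001111 + 1011101101111101001010110100010 = 10001011010100000101011111110001 = 2337298417

2337298417


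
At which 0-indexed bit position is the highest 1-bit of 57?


0b111001. Highest set bit at position 5

5


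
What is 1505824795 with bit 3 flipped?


1505824795 ^ (1 << 3) = 1505824795 ^ 8 = 1505824787

1505824787


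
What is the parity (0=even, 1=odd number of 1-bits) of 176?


0b10110000 has 3 ones => parity 1

1


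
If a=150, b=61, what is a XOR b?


150 ^ 61 = 171

171


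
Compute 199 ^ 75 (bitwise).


0b11000111 ^ 0b1001011 = 0b10001100 = 140

140


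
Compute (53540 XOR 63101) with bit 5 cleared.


Step 1: 53540 ^ 63101 = 10073
Step 2: 10073 & ~(1 << 5) = 10073

10073


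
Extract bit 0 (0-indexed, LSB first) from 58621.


0b1110010011111101, position 0 = 1

1


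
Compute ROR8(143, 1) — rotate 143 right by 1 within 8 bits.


Rotate 0b10001111 right by 1 (8-bit) = 0b11000111 = 199

199


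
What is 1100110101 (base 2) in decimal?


1100110101 in decimal = 821

821


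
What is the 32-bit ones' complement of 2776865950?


2776865950 ^ 4294967295 = 1518101345

1518101345


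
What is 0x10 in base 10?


10 hex = 16 decimal

16


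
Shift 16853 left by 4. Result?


0b100000111010101 << 4 = 0b1000001110101010000 = 269648

269648


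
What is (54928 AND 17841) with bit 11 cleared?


Step 1: 54928 & 17841 = 17552
Step 2: 17552 & ~(1 << 11) = 17552

17552


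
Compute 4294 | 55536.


0b1000011000110 | 0b1101100011110000 = 0b1101100011110110 = 55542

55542


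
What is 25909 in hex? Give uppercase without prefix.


25909 = 6535 hex

6535


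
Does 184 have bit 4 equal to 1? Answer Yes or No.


0b10111000, bit 4 = 1. Yes

Yes


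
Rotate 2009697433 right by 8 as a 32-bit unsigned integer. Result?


Rotate 0b1110111110010011000110010011001 right by 8 (32-bit) = 0b10011001011101111100100110001100 = 2574764428

2574764428


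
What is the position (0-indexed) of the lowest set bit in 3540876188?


0b11010011000011010111101110011100. Lowest set bit at position 2

2


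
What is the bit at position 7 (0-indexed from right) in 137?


0b10001001, position 7 = 1

1


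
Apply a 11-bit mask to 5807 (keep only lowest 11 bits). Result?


5807 & 2047 = 1711

1711


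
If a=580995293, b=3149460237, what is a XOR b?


580995293 ^ 3149460237 = 2568600528

2568600528


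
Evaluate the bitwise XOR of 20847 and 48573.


0b101000101101111 ^ 0b1011110110111101 = 0b1110110011010010 = 60626

60626


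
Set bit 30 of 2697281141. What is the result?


2697281141 | (1 << 30) = 2697281141 | 1073741824 = 3771022965

3771022965


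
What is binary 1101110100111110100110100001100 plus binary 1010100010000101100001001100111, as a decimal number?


1101110100111110100110100001100 + 1010100010000101100001001100111 = 11000010111000100000111101110011 = 3269594995

3269594995


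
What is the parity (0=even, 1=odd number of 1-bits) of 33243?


0b1000000111011011 has 8 ones => parity 0

0


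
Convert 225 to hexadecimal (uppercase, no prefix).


225 = E1 hex

E1


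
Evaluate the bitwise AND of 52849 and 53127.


0b1100111001110001 & 0b1100111110000111 = 0b1100111000000001 = 52737

52737


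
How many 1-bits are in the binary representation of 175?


0b10101111 has 6 set bits

6


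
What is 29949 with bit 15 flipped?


29949 ^ (1 << 15) = 29949 ^ 32768 = 62717

62717
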